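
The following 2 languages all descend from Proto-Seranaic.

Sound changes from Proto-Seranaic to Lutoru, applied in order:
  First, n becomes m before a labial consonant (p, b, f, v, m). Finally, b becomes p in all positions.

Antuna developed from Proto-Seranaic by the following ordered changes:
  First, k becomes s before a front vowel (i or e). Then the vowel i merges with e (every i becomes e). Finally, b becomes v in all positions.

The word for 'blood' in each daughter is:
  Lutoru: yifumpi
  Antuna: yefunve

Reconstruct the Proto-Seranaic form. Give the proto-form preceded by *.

Position 5: Lutoru has m, Antuna has n. Antuna preserves n here (none of its changes turn any other segment into n), so the proto-segment is *n.
Position 6: Lutoru has p, Antuna has v. Taking the neighbouring segments as reconstructed: Lutoru p could go back to *p or *b; Antuna v could go back to *b or *v — the one source consistent with every daughter is *b.
Position 7: Lutoru has i, Antuna has e. Lutoru preserves i here (none of its changes turn any other segment into i), so the proto-segment is *i.
Continuing position by position gives *yifunbi; check it forward:
Lutoru: *yifunbi
  yifunbi → yifumbi   [nasal place assimilation]
  yifumbi → yifumpi   [unconditioned shift]
  giving Lutoru yifumpi.
Antuna: start from *yifunbi.
  rule 1: no change — yifunbi
  rule 2 (vowel merger): yifunbi → yefunbe
  rule 3 (unconditioned shift): yefunbe → yefunve
  ⇒ Antuna yefunve
*yifunbi is the unique common source.

*yifunbi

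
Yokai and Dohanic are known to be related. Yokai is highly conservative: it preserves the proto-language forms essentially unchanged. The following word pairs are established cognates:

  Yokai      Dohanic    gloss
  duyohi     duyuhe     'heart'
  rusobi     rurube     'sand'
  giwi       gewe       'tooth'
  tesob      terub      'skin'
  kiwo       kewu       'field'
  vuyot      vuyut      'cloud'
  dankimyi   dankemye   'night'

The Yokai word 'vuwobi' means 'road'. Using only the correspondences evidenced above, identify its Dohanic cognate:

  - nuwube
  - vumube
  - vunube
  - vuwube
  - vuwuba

vuwube

rusobi ~ rurube, tesob ~ terub — Yokai o corresponds to Dohanic u after a consonant, before a labial obstruent.
duyohi ~ duyuhe, rusobi ~ rurube — Yokai i corresponds to Dohanic e word-finally.
Applying these to Yokai 'vuwobi':
  vuwobi → vuwubi   (o→u after a consonant, before a labial obstruent)
  vuwubi → vuwube   (i→e word-finally)
So the Dohanic cognate is 'vuwube'.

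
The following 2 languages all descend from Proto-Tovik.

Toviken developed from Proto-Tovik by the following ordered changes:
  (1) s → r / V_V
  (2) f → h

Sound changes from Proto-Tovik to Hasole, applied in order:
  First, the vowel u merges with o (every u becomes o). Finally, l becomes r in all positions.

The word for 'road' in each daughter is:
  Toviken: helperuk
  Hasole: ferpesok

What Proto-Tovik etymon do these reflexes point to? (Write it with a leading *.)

Position 7: Toviken has u, Hasole has o. Toviken preserves u here (none of its changes turn any other segment into u), so the proto-segment is *u.
Position 3: Toviken has l, Hasole has r. Toviken preserves l here (none of its changes turn any other segment into l), so the proto-segment is *l.
Position 6: Toviken has r, Hasole has s. Hasole preserves s here (none of its changes turn any other segment into s), so the proto-segment is *s.
Continuing position by position gives *felpesuk; check it forward:
Toviken: *felpesuk
  felpesuk → felperuk   [rhotacism]
  felperuk → helperuk   [unconditioned shift]
  giving Toviken helperuk.
Hasole: *felpesuk
  felpesuk → felpesok   [vowel merger]
  felpesok → ferpesok   [unconditioned shift]
  giving Hasole ferpesok.
Only *felpesuk yields all of Toviken helperuk, Hasole ferpesok.

*felpesuk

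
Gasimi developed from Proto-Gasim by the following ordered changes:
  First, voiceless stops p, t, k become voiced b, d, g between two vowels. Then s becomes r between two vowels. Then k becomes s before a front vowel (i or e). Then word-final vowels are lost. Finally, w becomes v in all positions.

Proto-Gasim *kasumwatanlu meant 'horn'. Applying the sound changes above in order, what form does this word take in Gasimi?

karumvadanl

Gasimi: *kasumwatanlu > kasumwadanlu > karumwadanlu > karumwadanl > karumvadanl  (by intervocalic voicing, rhotacism, apocope, unconditioned shift)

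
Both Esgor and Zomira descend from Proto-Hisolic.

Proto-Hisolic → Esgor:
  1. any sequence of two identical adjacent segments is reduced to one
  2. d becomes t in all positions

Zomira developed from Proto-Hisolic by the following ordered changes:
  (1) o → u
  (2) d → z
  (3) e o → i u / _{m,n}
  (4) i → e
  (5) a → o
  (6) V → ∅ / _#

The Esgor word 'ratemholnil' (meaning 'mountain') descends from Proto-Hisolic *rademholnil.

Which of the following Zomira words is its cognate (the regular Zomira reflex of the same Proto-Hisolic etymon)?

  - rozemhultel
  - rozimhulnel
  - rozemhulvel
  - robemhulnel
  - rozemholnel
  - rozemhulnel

Zomira: *rademholnil
  rademholnil → rademhulnil   [vowel merger]
  rademhulnil → razemhulnil   [unconditioned shift]
  razemhulnil → razimhulnil   [pre-nasal raising]
  razimhulnil → razemhulnel   [vowel merger]
  razemhulnel → rozemhulnel   [vowel merger]
  rozemhulnel (rule 6 does not apply)
  giving Zomira rozemhulnel.
Only 'rozemhulnel' matches the regular Zomira development of *rademholnil.

rozemhulnel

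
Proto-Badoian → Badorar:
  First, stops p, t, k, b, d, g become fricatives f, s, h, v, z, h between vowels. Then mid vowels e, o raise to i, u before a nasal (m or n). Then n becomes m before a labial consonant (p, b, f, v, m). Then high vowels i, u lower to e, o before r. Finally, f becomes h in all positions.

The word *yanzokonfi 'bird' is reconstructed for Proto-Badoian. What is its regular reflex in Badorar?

yanzohumhi

Badorar: *yanzokonfi > yanzohonfi > yanzohunfi > yanzohumfi > yanzohumhi  (by intervocalic lenition, pre-nasal raising, nasal place assimilation, unconditioned shift)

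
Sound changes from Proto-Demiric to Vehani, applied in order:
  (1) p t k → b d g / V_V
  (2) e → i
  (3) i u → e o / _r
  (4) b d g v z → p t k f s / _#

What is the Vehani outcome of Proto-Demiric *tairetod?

taeridot

Vehani: start from *tairetod.
  rule 1 (intervocalic voicing): tairetod → tairedod
  rule 2 (vowel merger): tairedod → tairidod
  rule 3 (pre-rhotic lowering): tairidod → taeridod
  rule 4 (final devoicing): taeridod → taeridot
  ⇒ Vehani taeridot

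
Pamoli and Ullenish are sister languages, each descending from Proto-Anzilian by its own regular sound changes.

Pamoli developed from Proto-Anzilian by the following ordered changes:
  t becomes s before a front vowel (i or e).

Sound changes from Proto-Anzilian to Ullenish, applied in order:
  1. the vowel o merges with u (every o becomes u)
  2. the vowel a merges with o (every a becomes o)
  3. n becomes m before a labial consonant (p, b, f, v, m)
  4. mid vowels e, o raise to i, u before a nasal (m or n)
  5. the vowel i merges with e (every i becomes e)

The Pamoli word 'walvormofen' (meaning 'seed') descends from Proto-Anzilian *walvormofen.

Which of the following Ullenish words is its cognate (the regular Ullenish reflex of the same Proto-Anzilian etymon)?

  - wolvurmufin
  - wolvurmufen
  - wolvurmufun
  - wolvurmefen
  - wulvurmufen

Ullenish: *walvormofen > walvurmufen > wolvurmufen > wolvurmufin > wolvurmufen  (by vowel merger, vowel merger, pre-nasal raising, vowel merger)
The other candidates each miss or misapply at least one Ullenish change.

wolvurmufen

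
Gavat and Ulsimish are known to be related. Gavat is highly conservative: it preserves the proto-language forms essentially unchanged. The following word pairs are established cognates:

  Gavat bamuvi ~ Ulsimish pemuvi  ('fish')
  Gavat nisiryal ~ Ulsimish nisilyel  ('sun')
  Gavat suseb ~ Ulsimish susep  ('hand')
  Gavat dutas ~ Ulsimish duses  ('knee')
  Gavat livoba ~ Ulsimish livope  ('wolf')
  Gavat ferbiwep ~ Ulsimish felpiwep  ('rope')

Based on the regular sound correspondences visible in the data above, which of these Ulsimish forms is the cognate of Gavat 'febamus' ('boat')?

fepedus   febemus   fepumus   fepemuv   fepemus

fepemus

livoba ~ livope — Gavat b corresponds to Ulsimish p between vowels (before a back vowel).
bamuvi ~ pemuvi — Gavat a corresponds to Ulsimish e after a consonant, before a nasal.
Applying these to Gavat 'febamus':
  febamus → fepamus   (b→p between vowels (before a back vowel))
  fepamus → fepemus   (a→e after a consonant, before a nasal)
So the Ulsimish cognate is 'fepemus'.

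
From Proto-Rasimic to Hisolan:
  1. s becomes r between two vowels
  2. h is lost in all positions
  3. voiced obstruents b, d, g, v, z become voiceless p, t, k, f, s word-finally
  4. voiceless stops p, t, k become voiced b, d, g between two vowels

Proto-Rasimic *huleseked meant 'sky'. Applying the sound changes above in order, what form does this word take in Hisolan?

ulereget

Hisolan: start from *huleseked.
  rule 1 (rhotacism): huleseked → hulereked
  rule 2 (h-loss): hulereked → ulereked
  rule 3 (final devoicing): ulereked → ulereket
  rule 4 (intervocalic voicing): ulereket → ulereget
  ⇒ Hisolan ulereget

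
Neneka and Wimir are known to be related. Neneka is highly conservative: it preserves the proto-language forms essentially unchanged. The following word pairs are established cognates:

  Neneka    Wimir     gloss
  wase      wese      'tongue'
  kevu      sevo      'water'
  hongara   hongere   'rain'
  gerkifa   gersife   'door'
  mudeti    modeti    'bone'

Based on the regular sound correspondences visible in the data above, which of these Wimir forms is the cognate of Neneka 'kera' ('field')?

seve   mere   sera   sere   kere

kevu ~ sevo — Neneka k corresponds to Wimir s word-initially before a front vowel.
hongara ~ hongere, gerkifa ~ gersife — Neneka a corresponds to Wimir e word-finally.
Applying these to Neneka 'kera':
  kera → sera   (k→s word-initially before a front vowel)
  sera → sere   (a→e word-finally)
So the Wimir cognate is 'sere'.

sere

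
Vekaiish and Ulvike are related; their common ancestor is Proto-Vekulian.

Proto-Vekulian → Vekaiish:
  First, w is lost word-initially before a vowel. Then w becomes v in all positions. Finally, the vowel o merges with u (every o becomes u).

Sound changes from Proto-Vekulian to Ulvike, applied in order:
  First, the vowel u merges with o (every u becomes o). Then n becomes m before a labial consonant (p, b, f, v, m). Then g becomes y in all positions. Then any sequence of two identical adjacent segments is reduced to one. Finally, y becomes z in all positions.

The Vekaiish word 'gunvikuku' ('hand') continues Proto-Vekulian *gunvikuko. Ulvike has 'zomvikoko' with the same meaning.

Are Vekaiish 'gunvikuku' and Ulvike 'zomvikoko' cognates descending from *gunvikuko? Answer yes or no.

yes

Derive the expected Ulvike reflex of *gunvikuko:
Ulvike: *gunvikuko
  gunvikuko → gonvikoko   [vowel merger]
  gonvikoko → gomvikoko   [nasal place assimilation]
  gomvikoko → yomvikoko   [unconditioned shift]
  yomvikoko (rule 4 does not apply)
  yomvikoko → zomvikoko   [unconditioned shift]
  giving Ulvike zomvikoko.
Ulvike 'zomvikoko' matches the regular reflex exactly, so the pair is cognate.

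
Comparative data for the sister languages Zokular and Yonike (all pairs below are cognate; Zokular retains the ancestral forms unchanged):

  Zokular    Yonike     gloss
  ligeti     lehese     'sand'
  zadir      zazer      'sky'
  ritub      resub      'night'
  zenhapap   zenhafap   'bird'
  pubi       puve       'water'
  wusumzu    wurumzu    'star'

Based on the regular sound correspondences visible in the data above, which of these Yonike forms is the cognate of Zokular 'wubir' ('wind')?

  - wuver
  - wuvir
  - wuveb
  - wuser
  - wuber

pubi ~ puve — Zokular b corresponds to Yonike v between vowels (before a front vowel).
zadir ~ zazer — Zokular i corresponds to Yonike e after a consonant, before r.
Applying these to Zokular 'wubir':
  wubir → wuvir   (b→v between vowels (before a front vowel))
  wuvir → wuver   (i→e after a consonant, before r)
So the Yonike cognate is 'wuver'.

wuver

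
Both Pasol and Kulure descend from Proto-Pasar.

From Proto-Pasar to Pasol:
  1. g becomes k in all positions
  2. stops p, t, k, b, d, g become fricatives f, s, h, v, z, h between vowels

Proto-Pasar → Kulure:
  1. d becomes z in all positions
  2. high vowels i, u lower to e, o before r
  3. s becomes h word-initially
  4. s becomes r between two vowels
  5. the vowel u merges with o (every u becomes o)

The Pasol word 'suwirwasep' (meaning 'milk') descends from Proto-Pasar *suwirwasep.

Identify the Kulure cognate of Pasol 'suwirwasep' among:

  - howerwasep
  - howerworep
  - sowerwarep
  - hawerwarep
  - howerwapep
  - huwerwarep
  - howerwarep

Kulure: *suwirwasep
  suwirwasep (rule 1 does not apply)
  suwirwasep → suwerwasep   [pre-rhotic lowering]
  suwerwasep → huwerwasep   [debuccalisation]
  huwerwasep → huwerwarep   [rhotacism]
  huwerwarep → howerwarep   [vowel merger]
  giving Kulure howerwarep.
Among the options, 'howerwarep' alone shows every Kulure change applied in order.

howerwarep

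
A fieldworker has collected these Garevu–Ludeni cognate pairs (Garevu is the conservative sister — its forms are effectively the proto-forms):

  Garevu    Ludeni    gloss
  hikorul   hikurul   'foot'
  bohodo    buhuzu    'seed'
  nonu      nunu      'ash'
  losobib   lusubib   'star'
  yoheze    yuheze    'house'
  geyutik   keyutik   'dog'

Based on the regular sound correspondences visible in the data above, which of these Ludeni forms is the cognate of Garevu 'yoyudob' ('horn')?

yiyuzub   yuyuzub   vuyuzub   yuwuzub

bohodo ~ buhuzu, losobib ~ lusubib — Garevu o corresponds to Ludeni u after a consonant, before a consonant other than r, m, n, p, b, f, v.
bohodo ~ buhuzu — Garevu d corresponds to Ludeni z between vowels (before a back vowel).
losobib ~ lusubib — Garevu o corresponds to Ludeni u after a consonant, before a labial obstruent.
Applying these to Garevu 'yoyudob':
  yoyudob → yuyudob   (o→u after a consonant, before a consonant other than r, m, n, p, b, f, v)
  yuyudob → yuyuzob   (d→z between vowels (before a back vowel))
  yuyuzob → yuyuzub   (o→u after a consonant, before a labial obstruent)
So the Ludeni cognate is 'yuyuzub'.

yuyuzub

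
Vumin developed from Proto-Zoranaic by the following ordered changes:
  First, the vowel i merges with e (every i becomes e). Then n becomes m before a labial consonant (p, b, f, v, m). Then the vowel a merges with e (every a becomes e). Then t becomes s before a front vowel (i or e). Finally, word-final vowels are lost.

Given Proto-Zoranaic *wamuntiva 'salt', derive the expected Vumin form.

wemunsev

Vumin: *wamuntiva
  wamuntiva → wamunteva   [vowel merger]
  wamunteva (rule 2 does not apply)
  wamunteva → wemunteve   [vowel merger]
  wemunteve → wemunseve   [palatalisation]
  wemunseve → wemunsev   [apocope]
  giving Vumin wemunsev.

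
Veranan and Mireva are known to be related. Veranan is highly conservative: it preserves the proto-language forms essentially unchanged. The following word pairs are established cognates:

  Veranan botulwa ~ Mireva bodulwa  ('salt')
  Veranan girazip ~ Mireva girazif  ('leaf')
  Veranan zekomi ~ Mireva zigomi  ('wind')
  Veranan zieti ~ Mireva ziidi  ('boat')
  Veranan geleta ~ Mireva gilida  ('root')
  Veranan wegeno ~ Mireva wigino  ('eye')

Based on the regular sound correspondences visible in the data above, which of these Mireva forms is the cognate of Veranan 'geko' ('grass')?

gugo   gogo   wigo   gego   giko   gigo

zekomi ~ zigomi, geleta ~ gilida — Veranan e corresponds to Mireva i after a consonant, before a consonant other than r, m, n, p, b, f, v.
zekomi ~ zigomi — Veranan k corresponds to Mireva g between vowels (before a back vowel).
Applying these to Veranan 'geko':
  geko → giko   (e→i after a consonant, before a consonant other than r, m, n, p, b, f, v)
  giko → gigo   (k→g between vowels (before a back vowel))
So the Mireva cognate is 'gigo'.

gigo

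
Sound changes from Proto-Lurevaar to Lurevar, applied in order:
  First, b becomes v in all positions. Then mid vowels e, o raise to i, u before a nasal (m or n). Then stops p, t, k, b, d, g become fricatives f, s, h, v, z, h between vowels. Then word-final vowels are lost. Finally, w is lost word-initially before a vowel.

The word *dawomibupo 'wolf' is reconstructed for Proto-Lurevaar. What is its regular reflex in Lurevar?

Lurevar: *dawomibupo
  dawomibupo → dawomivupo   [unconditioned shift]
  dawomivupo → dawumivupo   [pre-nasal raising]
  dawumivupo → dawumivufo   [intervocalic lenition]
  dawumivufo → dawumivuf   [apocope]
  dawumivuf (rule 5 does not apply)
  giving Lurevar dawumivuf.

dawumivuf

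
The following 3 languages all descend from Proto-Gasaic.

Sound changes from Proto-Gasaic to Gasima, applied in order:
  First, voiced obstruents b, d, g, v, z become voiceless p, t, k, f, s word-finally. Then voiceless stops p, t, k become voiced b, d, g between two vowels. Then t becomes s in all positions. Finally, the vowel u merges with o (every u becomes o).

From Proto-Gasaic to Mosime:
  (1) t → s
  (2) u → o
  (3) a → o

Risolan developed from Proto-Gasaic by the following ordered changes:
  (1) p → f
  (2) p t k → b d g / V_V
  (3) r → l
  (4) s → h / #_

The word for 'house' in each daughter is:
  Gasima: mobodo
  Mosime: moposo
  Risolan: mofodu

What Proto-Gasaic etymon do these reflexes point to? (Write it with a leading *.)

Position 6: Gasima has o, Mosime has o, Risolan has u. Risolan preserves u here (none of its changes turn any other segment into u), so the proto-segment is *u.
Position 3: Gasima has b, Mosime has p, Risolan has f. Mosime preserves p here (none of its changes turn any other segment into p), so the proto-segment is *p.
Position 5: Gasima has d, Mosime has s, Risolan has d. Taking the neighbouring segments as reconstructed: Gasima d could go back to *t or *d; Mosime s could go back to *t or *s; Risolan d could go back to *t or *d — the one source consistent with every daughter is *t.
The remaining positions agree across the daughters. Check the candidate against every language:
Gasima: start from *mopotu.
  rule 1: no change — mopotu
  rule 2 (intervocalic voicing): mopotu → mobodu
  rule 3: no change — mobodu
  rule 4 (vowel merger): mobodu → mobodo
  ⇒ Gasima mobodo
Mosime: start from *mopotu.
  rule 1 (unconditioned shift): mopotu → moposu
  rule 2 (vowel merger): moposu → moposo
  rule 3: no change — moposo
  ⇒ Mosime moposo
Risolan: *mopotu > mofotu > mofodu  (by unconditioned shift, intervocalic voicing)
Only *mopotu yields all of Gasima mobodo, Mosime moposo, Risolan mofodu.

*mopotu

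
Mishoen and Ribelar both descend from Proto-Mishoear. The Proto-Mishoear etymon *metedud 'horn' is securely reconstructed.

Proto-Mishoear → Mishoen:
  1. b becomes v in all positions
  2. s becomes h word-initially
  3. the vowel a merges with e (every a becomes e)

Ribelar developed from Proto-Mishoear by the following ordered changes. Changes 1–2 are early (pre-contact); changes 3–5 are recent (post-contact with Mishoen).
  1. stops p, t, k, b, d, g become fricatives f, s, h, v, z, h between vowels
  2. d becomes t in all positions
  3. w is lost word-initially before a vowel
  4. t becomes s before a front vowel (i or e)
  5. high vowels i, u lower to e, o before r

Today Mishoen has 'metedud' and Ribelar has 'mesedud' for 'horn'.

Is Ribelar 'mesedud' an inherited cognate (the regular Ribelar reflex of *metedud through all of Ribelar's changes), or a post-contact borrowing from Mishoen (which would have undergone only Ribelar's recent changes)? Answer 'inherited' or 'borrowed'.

If inherited, *metedud would pass through all of Ribelar's changes:
Ribelar: *metedud > mesezud > mesezut  (by intervocalic lenition, unconditioned shift)
If borrowed from Mishoen 'metedud' after the early changes, it would undergo only the recent ones:
  rule 3 (glide loss): no change (metedud)
  rule 4 (palatalisation): metedud → mesedud
  rule 5 (pre-rhotic lowering): no change (mesedud)
  ⇒ as a loan: mesedud
Ribelar 'mesedud' matches the loan outcome 'mesedud', not the inherited 'mesezut' — it skipped the early Ribelar changes, so it was borrowed from Mishoen.

borrowed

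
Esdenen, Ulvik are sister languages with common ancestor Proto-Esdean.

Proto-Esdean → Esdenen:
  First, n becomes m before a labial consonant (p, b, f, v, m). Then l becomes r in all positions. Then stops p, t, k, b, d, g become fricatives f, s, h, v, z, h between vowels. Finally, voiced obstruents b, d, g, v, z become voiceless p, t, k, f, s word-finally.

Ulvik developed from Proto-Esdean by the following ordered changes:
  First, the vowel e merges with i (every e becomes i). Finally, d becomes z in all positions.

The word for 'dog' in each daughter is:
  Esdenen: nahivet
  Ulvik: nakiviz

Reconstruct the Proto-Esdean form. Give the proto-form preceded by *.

*nakived

Position 3: Esdenen has h, Ulvik has k. Ulvik preserves k here (none of its changes turn any other segment into k), so the proto-segment is *k.
Position 6: Esdenen has e, Ulvik has i. Esdenen preserves e here (none of its changes turn any other segment into e), so the proto-segment is *e.
Continuing position by position gives *nakived; check it forward:
Esdenen: *nakived
  nakived (rule 1 does not apply)
  nakived (rule 2 does not apply)
  nakived → nahived   [intervocalic lenition]
  nahived → nahivet   [final devoicing]
  giving Esdenen nahivet.
Ulvik: start from *nakived.
  rule 1 (vowel merger): nakived → nakivid
  rule 2 (unconditioned shift): nakivid → nakiviz
  ⇒ Ulvik nakiviz
Only *nakived yields all of Esdenen nahivet, Ulvik nakiviz.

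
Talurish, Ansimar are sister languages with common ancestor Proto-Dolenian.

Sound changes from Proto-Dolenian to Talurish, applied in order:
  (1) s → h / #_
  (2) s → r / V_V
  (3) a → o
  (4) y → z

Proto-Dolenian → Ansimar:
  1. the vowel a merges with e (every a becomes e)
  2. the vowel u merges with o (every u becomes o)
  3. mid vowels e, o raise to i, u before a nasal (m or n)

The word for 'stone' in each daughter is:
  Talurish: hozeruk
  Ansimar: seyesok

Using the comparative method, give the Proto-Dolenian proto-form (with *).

Position 2: Talurish has o, Ansimar has e. Taking the neighbouring segments as reconstructed: Talurish o could go back to *a or *o; Ansimar e could go back to *a or *e — the one source consistent with every daughter is *a.
Position 5: Talurish has r, Ansimar has s. Ansimar preserves s here (none of its changes turn any other segment into s), so the proto-segment is *s.
Continuing position by position gives *sayesuk; check it forward:
Talurish: *sayesuk
  sayesuk → hayesuk   [debuccalisation]
  hayesuk → hayeruk   [rhotacism]
  hayeruk → hoyeruk   [vowel merger]
  hoyeruk → hozeruk   [unconditioned shift]
  giving Talurish hozeruk.
Ansimar: *sayesuk > seyesuk > seyesok  (by vowel merger, vowel merger)
*sayesuk is the unique common source.

*sayesuk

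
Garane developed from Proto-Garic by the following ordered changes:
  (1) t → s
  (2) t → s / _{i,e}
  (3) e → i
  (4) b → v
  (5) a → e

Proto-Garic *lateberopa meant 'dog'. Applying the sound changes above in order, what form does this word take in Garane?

lesivirope

Garane: *lateberopa
  lateberopa → laseberopa   [unconditioned shift]
  laseberopa (rule 2 does not apply)
  laseberopa → lasibiropa   [vowel merger]
  lasibiropa → lasiviropa   [unconditioned shift]
  lasiviropa → lesivirope   [vowel merger]
  giving Garane lesivirope.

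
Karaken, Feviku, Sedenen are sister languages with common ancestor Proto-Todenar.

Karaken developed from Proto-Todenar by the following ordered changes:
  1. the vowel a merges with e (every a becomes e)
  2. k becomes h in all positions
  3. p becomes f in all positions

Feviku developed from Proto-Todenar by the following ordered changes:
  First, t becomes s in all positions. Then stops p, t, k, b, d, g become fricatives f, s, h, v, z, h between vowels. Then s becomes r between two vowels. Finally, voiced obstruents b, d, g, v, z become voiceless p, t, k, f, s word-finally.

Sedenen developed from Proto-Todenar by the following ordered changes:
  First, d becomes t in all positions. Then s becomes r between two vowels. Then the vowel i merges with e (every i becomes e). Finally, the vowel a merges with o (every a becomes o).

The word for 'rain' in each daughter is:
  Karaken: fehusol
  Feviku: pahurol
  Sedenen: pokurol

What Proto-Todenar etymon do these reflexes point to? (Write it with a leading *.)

*pakusol

Position 3: Karaken has h, Feviku has h, Sedenen has k. Sedenen preserves k here (none of its changes turn any other segment into k), so the proto-segment is *k.
Position 2: Karaken has e, Feviku has a, Sedenen has o. Feviku preserves a here (none of its changes turn any other segment into a), so the proto-segment is *a.
Position 1: Karaken has f, Feviku has p, Sedenen has p. Sedenen preserves p here (none of its changes turn any other segment into p), so the proto-segment is *p.
Continuing position by position gives *pakusol; check it forward:
Karaken: *pakusol > pekusol > pehusol > fehusol  (by vowel merger, unconditioned shift, unconditioned shift)
Feviku: start from *pakusol.
  rule 1: no change — pakusol
  rule 2 (intervocalic lenition): pakusol → pahusol
  rule 3 (rhotacism): pahusol → pahurol
  rule 4: no change — pahurol
  ⇒ Feviku pahurol
Sedenen: *pakusol
  pakusol (rule 1 does not apply)
  pakusol → pakurol   [rhotacism]
  pakurol (rule 3 does not apply)
  pakurol → pokurol   [vowel merger]
  giving Sedenen pokurol.
*pakusol is the unique common source.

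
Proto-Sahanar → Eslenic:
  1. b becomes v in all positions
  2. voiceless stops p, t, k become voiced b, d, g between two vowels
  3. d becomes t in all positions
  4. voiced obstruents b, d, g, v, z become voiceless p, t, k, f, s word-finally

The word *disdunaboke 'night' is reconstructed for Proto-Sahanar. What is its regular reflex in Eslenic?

Eslenic: start from *disdunaboke.
  rule 1 (unconditioned shift): disdunaboke → disdunavoke
  rule 2 (intervocalic voicing): disdunavoke → disdunavoge
  rule 3 (unconditioned shift): disdunavoge → tistunavoge
  rule 4: no change — tistunavoge
  ⇒ Eslenic tistunavoge

tistunavoge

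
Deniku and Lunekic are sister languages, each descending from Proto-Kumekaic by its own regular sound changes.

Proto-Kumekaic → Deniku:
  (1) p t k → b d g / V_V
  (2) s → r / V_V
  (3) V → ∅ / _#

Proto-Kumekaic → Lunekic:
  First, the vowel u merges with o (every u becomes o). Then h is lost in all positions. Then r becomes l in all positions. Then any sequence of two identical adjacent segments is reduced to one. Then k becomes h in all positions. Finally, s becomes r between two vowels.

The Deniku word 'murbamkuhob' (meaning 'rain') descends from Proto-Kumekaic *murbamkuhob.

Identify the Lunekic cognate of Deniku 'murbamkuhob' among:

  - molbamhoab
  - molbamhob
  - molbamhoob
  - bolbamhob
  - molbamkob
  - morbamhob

Lunekic: start from *murbamkuhob.
  rule 1 (vowel merger): murbamkuhob → morbamkohob
  rule 2 (h-loss): morbamkohob → morbamkoob
  rule 3 (unconditioned shift): morbamkoob → molbamkoob
  rule 4 (degemination): molbamkoob → molbamkob
  rule 5 (unconditioned shift): molbamkob → molbamhob
  rule 6: no change — molbamhob
  ⇒ Lunekic molbamhob
The other candidates each miss or misapply at least one Lunekic change.

molbamhob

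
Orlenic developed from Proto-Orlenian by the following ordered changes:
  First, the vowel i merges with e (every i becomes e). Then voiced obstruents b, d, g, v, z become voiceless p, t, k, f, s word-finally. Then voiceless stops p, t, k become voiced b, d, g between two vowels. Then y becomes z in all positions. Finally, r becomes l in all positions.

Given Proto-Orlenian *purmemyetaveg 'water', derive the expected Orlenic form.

pulmemzedavek

Orlenic: *purmemyetaveg > purmemyetavek > purmemyedavek > purmemzedavek > pulmemzedavek  (by final devoicing, intervocalic voicing, unconditioned shift, unconditioned shift)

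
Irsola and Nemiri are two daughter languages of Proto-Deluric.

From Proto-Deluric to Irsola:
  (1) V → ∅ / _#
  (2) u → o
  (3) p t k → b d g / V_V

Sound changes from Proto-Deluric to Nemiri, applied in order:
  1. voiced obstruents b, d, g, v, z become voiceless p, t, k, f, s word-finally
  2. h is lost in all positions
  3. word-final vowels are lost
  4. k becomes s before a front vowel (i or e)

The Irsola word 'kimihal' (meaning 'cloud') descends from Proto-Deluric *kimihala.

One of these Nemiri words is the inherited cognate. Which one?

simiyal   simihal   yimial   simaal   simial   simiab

simial

Nemiri: start from *kimihala.
  rule 1: no change — kimihala
  rule 2 (h-loss): kimihala → kimiala
  rule 3 (apocope): kimiala → kimial
  rule 4 (palatalisation): kimial → simial
  ⇒ Nemiri simial
Only 'simial' matches the regular Nemiri development of *kimihala.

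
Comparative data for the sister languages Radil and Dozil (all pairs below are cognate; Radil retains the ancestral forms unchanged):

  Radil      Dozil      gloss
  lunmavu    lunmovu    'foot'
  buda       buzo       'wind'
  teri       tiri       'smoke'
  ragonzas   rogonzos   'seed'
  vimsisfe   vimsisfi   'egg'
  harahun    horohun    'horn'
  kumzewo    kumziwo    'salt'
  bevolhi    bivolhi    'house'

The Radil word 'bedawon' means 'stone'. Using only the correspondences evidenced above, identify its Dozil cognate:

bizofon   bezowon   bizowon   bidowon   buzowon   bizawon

kumzewo ~ kumziwo — Radil e corresponds to Dozil i after a consonant, before a consonant other than r, m, n, p, b, f, v.
buda ~ buzo — Radil d corresponds to Dozil z between vowels (before a back vowel).
ragonzas ~ rogonzos, harahun ~ horohun — Radil a corresponds to Dozil o after a consonant, before a consonant other than r, m, n, p, b, f, v.
Applying these to Radil 'bedawon':
  bedawon → bidawon   (e→i after a consonant, before a consonant other than r, m, n, p, b, f, v)
  bidawon → bizawon   (d→z between vowels (before a back vowel))
  bizawon → bizowon   (a→o after a consonant, before a consonant other than r, m, n, p, b, f, v)
So the Dozil cognate is 'bizowon'.

bizowon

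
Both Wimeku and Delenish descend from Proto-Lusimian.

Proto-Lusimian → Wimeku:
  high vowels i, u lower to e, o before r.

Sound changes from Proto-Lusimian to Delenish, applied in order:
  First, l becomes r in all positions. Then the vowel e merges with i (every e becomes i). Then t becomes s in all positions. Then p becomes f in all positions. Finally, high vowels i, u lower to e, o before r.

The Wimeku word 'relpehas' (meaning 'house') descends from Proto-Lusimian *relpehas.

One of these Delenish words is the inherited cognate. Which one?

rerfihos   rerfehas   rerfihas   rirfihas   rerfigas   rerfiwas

Delenish: *relpehas > rerpehas > rirpihas > rirfihas > rerfihas  (by unconditioned shift, vowel merger, unconditioned shift, pre-rhotic lowering)
Among the options, 'rerfihas' alone shows every Delenish change applied in order.

rerfihas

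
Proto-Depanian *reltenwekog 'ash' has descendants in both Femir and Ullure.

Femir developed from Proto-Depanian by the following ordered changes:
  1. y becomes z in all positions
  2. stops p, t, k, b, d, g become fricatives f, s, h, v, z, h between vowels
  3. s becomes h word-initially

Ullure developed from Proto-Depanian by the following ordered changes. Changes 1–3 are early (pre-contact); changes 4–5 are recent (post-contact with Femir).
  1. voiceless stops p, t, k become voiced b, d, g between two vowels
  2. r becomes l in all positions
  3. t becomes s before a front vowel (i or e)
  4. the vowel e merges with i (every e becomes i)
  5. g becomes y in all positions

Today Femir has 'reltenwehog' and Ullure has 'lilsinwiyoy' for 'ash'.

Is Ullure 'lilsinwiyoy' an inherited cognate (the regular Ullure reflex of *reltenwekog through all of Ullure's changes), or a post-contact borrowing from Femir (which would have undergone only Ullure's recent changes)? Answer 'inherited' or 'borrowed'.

If inherited, *reltenwekog would pass through all of Ullure's changes:
Ullure: *reltenwekog > reltenwegog > leltenwegog > lelsenwegog > lilsinwigog > lilsinwiyoy  (by intervocalic voicing, unconditioned shift, palatalisation, vowel merger, unconditioned shift)
If borrowed from Femir 'reltenwehog' after the early changes, it would undergo only the recent ones:
  rule 4 (vowel merger): reltenwehog → riltinwihog
  rule 5 (unconditioned shift): riltinwihog → riltinwihoy
  ⇒ as a loan: riltinwihoy
Ullure 'lilsinwiyoy' matches the inherited outcome exactly, so it is an inherited cognate, not a loan.

inherited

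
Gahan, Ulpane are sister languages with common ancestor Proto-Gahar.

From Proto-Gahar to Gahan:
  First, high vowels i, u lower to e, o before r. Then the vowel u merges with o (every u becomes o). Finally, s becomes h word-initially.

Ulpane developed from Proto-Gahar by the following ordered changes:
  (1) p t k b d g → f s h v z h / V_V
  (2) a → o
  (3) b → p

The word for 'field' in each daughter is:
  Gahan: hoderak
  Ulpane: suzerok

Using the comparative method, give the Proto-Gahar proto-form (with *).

*suderak

Position 2: Gahan has o, Ulpane has u. Ulpane preserves u here (none of its changes turn any other segment into u), so the proto-segment is *u.
Position 1: Gahan has h, Ulpane has s. Taking the neighbouring segments as reconstructed: Gahan h could go back to *s or *h; Ulpane s can only go back to *s — the one source consistent with every daughter is *s.
Position 6: Gahan has a, Ulpane has o. Gahan preserves a here (none of its changes turn any other segment into a), so the proto-segment is *a.
This points to *suderak. Verify forward in each daughter:
Gahan: *suderak > soderak > hoderak  (by vowel merger, debuccalisation)
Ulpane: *suderak
  suderak → suzerak   [intervocalic lenition]
  suzerak → suzerok   [vowel merger]
  suzerok (rule 3 does not apply)
  giving Ulpane suzerok.
No other proto-form is consistent with every reflex, so the reconstruction is *suderak.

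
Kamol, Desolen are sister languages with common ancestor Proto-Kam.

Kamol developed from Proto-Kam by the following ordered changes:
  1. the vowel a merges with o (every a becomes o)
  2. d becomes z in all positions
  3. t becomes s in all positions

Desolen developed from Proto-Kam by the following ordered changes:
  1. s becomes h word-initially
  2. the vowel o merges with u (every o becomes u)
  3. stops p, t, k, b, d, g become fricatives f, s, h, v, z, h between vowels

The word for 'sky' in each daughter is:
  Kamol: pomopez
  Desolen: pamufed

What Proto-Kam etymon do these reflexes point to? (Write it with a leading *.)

*pamoped

Position 4: Kamol has o, Desolen has u. Taking the neighbouring segments as reconstructed: Kamol o could go back to *a or *o; Desolen u could go back to *o or *u — the one source consistent with every daughter is *o.
Position 5: Kamol has p, Desolen has f. Kamol preserves p here (none of its changes turn any other segment into p), so the proto-segment is *p.
Verify the candidate proto-form against each daughter:
Kamol: *pamoped > pomoped > pomopez  (by vowel merger, unconditioned shift)
Desolen: start from *pamoped.
  rule 1: no change — pamoped
  rule 2 (vowel merger): pamoped → pamuped
  rule 3 (intervocalic lenition): pamuped → pamufed
  ⇒ Desolen pamufed
*pamoped is the unique common source.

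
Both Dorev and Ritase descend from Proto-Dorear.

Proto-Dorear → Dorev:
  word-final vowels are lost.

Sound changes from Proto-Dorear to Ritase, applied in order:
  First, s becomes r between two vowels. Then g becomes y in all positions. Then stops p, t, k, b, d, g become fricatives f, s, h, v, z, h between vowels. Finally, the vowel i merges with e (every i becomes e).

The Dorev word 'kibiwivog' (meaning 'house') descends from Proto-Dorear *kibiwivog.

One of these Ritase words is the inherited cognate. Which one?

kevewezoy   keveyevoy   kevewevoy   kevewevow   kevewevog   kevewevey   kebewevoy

kevewevoy

Ritase: *kibiwivog
  kibiwivog (rule 1 does not apply)
  kibiwivog → kibiwivoy   [unconditioned shift]
  kibiwivoy → kiviwivoy   [intervocalic lenition]
  kiviwivoy → kevewevoy   [vowel merger]
  giving Ritase kevewevoy.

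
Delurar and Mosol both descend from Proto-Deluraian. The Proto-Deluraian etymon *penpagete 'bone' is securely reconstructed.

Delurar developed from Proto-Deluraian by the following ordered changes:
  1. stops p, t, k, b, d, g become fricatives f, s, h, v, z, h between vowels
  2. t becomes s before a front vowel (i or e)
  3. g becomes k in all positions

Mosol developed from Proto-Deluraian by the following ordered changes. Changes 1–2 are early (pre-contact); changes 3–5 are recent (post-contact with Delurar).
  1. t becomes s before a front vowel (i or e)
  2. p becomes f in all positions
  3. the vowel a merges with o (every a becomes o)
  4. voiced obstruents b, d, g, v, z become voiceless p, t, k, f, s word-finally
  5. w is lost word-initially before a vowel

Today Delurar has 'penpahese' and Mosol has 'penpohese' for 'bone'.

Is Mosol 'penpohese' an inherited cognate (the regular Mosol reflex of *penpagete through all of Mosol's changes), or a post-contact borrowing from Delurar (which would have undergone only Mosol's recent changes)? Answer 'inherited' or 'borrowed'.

If inherited, *penpagete would pass through all of Mosol's changes:
Mosol: *penpagete
  penpagete → penpagese   [palatalisation]
  penpagese → fenfagese   [unconditioned shift]
  fenfagese → fenfogese   [vowel merger]
  fenfogese (rule 4 does not apply)
  fenfogese (rule 5 does not apply)
  giving Mosol fenfogese.
If borrowed from Delurar 'penpahese' after the early changes, it would undergo only the recent ones:
  rule 3 (vowel merger): penpahese → penpohese
  rule 4 (final devoicing): no change (penpohese)
  rule 5 (glide loss): no change (penpohese)
  ⇒ as a loan: penpohese
Mosol 'penpohese' matches the loan outcome 'penpohese', not the inherited 'fenfogese' — it skipped the early Mosol changes, so it was borrowed from Delurar.

borrowed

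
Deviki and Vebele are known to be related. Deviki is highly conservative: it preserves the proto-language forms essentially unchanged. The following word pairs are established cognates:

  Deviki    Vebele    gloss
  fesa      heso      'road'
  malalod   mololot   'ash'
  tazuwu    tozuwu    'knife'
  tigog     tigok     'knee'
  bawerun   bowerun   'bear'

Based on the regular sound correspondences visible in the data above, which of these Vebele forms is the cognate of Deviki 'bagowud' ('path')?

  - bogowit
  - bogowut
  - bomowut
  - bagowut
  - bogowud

bogowut

malalod ~ mololot, tazuwu ~ tozuwu — Deviki a corresponds to Vebele o after a consonant, before a consonant other than r, m, n, p, b, f, v.
malalod ~ mololot — Deviki d corresponds to Vebele t word-finally.
Applying these to Deviki 'bagowud':
  bagowud → bogowud   (a→o after a consonant, before a consonant other than r, m, n, p, b, f, v)
  bogowud → bogowut   (d→t word-finally)
So the Vebele cognate is 'bogowut'.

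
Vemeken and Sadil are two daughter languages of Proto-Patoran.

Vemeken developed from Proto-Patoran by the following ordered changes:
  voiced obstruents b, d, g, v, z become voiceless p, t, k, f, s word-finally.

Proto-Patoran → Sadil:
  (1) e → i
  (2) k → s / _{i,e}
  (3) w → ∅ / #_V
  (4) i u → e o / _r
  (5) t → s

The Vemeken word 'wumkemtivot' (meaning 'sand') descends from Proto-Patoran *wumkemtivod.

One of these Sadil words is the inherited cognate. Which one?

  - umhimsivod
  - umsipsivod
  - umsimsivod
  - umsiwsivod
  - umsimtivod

umsimsivod

Sadil: *wumkemtivod
  wumkemtivod → wumkimtivod   [vowel merger]
  wumkimtivod → wumsimtivod   [palatalisation]
  wumsimtivod → umsimtivod   [glide loss]
  umsimtivod (rule 4 does not apply)
  umsimtivod → umsimsivod   [unconditioned shift]
  giving Sadil umsimsivod.
The other candidates each miss or misapply at least one Sadil change.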